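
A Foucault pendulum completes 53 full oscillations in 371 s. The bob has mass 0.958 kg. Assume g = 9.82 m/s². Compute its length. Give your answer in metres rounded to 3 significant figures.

12.2 m

T = 371/53 = 7.000 s.
From T = 2π√(L/g), L = gT²/(4π²) = 9.82 × 7.000²/(4π²) = 12.2 m.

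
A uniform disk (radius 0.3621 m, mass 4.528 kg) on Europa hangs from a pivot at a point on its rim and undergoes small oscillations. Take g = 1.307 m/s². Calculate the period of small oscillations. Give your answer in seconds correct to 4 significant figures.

I_cm = ½mr² = 0.29685 kg·m². The pivot is at distance d = 0.3621 m from the centre of mass.
By the parallel-axis theorem, I = I_cm + md² = 0.29685 + 0.59370 = 0.89054 kg·m².
T = 2π√(I/(mgd)) = 2π√(0.89054/(4.528 × 1.307 × 0.3621)) = 4.050 s.

4.050 s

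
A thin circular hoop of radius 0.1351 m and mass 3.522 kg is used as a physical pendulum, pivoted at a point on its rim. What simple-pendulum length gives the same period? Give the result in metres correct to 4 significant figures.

The equivalent simple-pendulum length is L_eq = I/(md), where I is about the pivot and d = 0.13510 m.
I_cm = mR² = 0.064284 kg·m², so I = I_cm + md² = 0.064284 + 0.064284 = 0.12857 kg·m².
L_eq = 0.12857/(3.522 × 0.13510) = 0.2702 m.

0.2702 m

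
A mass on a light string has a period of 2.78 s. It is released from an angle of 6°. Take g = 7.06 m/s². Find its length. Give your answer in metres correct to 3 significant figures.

1.38 m

From T = 2π√(L/g), L = gT²/(4π²) = 7.06 × 2.780²/(4π²) = 1.38 m.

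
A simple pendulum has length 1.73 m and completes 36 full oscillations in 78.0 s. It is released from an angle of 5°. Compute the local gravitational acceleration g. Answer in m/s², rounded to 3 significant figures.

14.5 m/s²

T = 78.0/36 = 2.167 s.
From T = 2π√(L/g), g = 4π²L/T² = 4π² × 1.73/2.167² = 14.5 m/s².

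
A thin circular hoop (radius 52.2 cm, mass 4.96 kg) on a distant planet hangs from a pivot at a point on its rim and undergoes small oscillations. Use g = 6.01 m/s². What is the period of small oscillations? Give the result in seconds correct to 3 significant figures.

I_cm = mr² = 1.352 kg·m². The pivot is at distance d = 0.522 m from the centre of mass.
By the parallel-axis theorem, I = I_cm + md² = 1.352 + 1.352 = 2.703 kg·m².
T = 2π√(I/(mgd)) = 2π√(2.703/(4.96 × 6.01 × 0.522)) = 2.62 s.

2.62 s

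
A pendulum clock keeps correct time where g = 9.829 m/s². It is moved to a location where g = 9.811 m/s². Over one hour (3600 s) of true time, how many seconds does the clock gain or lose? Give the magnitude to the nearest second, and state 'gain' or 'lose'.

The clock's period scales as T ∝ 1/√g, so T'/T = √(9.829/9.811) = 1.00092.
In 3600 s of true time the clock registers 3600/1.00092 = 3596.7 s, so it loses 3 s.

lose 3 s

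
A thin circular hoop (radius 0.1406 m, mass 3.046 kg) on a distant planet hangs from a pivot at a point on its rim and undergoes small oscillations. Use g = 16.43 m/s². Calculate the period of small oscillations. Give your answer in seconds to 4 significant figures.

I_cm = mr² = 0.060214 kg·m². The pivot is at distance d = 0.1406 m from the centre of mass.
By the parallel-axis theorem, I = I_cm + md² = 0.060214 + 0.060214 = 0.12043 kg·m².
T = 2π√(I/(mgd)) = 2π√(0.12043/(3.046 × 16.43 × 0.1406)) = 0.8220 s.

0.8220 s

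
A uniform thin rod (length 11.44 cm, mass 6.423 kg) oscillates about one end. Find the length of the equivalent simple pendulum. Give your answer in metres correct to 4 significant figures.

The equivalent simple-pendulum length is L_eq = I/(md), where I is about the pivot and d = 0.057200 m.
I_cm = (1/12)mL² = 0.0070050 kg·m², so I = I_cm + md² = 0.0070050 + 0.021015 = 0.028020 kg·m².
L_eq = 0.028020/(6.423 × 0.057200) = 0.07627 m.

0.07627 m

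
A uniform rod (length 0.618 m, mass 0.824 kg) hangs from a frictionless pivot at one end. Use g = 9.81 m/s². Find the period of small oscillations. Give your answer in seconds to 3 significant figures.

For a physical pendulum T = 2π√(I/(mgd)), with d = 0.3090 m from pivot to centre of mass.
I_cm = mL²/12 = 0.824 × 0.618²/12 = 0.02623 kg·m²; I = I_cm + md² = 0.02623 + 0.824 × 0.3090² = 0.1049 kg·m².
T = 2π√(0.1049/(0.824 × 9.81 × 0.3090)) = 1.29 s.

1.29 s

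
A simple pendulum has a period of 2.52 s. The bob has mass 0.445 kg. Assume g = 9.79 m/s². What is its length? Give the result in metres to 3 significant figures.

From T = 2π√(L/g), L = gT²/(4π²) = 9.79 × 2.520²/(4π²) = 1.57 m.

1.57 m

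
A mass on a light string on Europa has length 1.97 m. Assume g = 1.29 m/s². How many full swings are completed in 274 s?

35

T = 2π√(L/g) = 2π√(1.97/1.29) = 7.765 s.
Number of complete oscillations = ⌊274/7.765⌋ = ⌊35.29⌋ = 35.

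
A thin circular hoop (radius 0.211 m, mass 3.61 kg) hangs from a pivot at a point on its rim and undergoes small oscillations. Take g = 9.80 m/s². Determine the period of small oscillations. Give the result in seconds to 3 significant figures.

I_cm = mr² = 0.1607 kg·m². The pivot is at distance d = 0.211 m from the centre of mass.
By the parallel-axis theorem, I = I_cm + md² = 0.1607 + 0.1607 = 0.3214 kg·m².
T = 2π√(I/(mgd)) = 2π√(0.3214/(3.61 × 9.80 × 0.211)) = 1.30 s.

1.30 s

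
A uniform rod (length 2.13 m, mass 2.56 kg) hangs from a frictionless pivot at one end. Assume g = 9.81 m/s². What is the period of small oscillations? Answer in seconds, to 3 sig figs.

2.39 s

For a physical pendulum T = 2π√(I/(mgd)), with d = 1.065 m from pivot to centre of mass.
I_cm = mL²/12 = 2.56 × 2.13²/12 = 0.9679 kg·m²; I = I_cm + md² = 0.9679 + 2.56 × 1.065² = 3.871 kg·m².
T = 2π√(3.871/(2.56 × 9.81 × 1.065)) = 2.39 s.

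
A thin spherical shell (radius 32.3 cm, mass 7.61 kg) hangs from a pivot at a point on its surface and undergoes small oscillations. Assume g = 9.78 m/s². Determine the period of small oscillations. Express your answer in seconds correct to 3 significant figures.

1.47 s

I_cm = (2/3)mr² = 0.5293 kg·m². The pivot is at distance d = 0.323 m from the centre of mass.
By the parallel-axis theorem, I = I_cm + md² = 0.5293 + 0.7939 = 1.323 kg·m².
T = 2π√(I/(mgd)) = 2π√(1.323/(7.61 × 9.78 × 0.323)) = 1.47 s.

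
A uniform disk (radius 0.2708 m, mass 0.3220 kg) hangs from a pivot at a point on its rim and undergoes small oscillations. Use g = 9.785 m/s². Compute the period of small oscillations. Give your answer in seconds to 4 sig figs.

I_cm = ½mr² = 0.011807 kg·m². The pivot is at distance d = 0.2708 m from the centre of mass.
By the parallel-axis theorem, I = I_cm + md² = 0.011807 + 0.023613 = 0.035420 kg·m².
T = 2π√(I/(mgd)) = 2π√(0.035420/(0.3220 × 9.785 × 0.2708)) = 1.280 s.

1.280 s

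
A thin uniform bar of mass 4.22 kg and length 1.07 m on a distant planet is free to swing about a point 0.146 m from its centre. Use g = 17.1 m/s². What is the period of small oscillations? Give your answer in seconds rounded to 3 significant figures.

1.36 s

For a physical pendulum T = 2π√(I/(mgd)), with d = 0.1460 m from pivot to centre of mass.
I_cm = mL²/12 = 4.22 × 1.07²/12 = 0.4026 kg·m²; I = I_cm + md² = 0.4026 + 4.22 × 0.1460² = 0.4926 kg·m².
T = 2π√(0.4926/(4.22 × 17.1 × 0.1460)) = 1.36 s.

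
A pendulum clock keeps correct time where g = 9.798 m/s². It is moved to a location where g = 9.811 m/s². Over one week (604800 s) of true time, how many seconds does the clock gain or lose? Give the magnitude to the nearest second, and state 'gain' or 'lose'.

The clock's period scales as T ∝ 1/√g, so T'/T = √(9.798/9.811) = 0.999337.
In 604800 s of true time the clock registers 604800/0.999337 = 605201.1 s, so it gains 401 s.

gain 401 s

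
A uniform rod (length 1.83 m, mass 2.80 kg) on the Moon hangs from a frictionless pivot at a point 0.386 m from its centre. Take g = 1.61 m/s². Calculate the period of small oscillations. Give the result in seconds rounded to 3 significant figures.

5.21 s

For a physical pendulum T = 2π√(I/(mgd)), with d = 0.3860 m from pivot to centre of mass.
I_cm = mL²/12 = 2.80 × 1.83²/12 = 0.7814 kg·m²; I = I_cm + md² = 0.7814 + 2.80 × 0.3860² = 1.199 kg·m².
T = 2π√(1.199/(2.80 × 1.61 × 0.3860)) = 5.21 s.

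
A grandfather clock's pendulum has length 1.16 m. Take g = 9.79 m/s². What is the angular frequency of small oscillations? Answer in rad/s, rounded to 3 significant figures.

2.91 rad/s

ω = √(g/L) = √(9.79/1.16) = 2.91 rad/s.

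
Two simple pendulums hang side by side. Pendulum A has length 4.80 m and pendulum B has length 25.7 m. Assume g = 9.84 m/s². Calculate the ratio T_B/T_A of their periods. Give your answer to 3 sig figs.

2.31

T ∝ √L, so T_B/T_A = √(L_B/L_A) = √(25.7/4.80) = 2.31.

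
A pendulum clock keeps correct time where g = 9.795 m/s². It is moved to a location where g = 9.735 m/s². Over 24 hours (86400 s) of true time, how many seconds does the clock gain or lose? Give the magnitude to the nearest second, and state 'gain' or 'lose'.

The clock's period scales as T ∝ 1/√g, so T'/T = √(9.795/9.735) = 1.00308.
In 86400 s of true time the clock registers 86400/1.00308 = 86135.0 s, so it loses 265 s.

lose 265 s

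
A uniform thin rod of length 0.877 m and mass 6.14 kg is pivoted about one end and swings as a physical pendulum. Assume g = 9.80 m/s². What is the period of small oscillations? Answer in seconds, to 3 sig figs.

1.53 s

For a physical pendulum T = 2π√(I/(mgd)), with d = 0.4385 m from pivot to centre of mass.
I_cm = mL²/12 = 6.14 × 0.877²/12 = 0.3935 kg·m²; I = I_cm + md² = 0.3935 + 6.14 × 0.4385² = 1.574 kg·m².
T = 2π√(1.574/(6.14 × 9.80 × 0.4385)) = 1.53 s.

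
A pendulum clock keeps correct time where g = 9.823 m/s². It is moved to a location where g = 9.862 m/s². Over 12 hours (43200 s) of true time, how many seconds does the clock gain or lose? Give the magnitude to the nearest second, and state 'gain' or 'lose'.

The clock's period scales as T ∝ 1/√g, so T'/T = √(9.823/9.862) = 0.998021.
In 43200 s of true time the clock registers 43200/0.998021 = 43285.7 s, so it gains 86 s.

gain 86 s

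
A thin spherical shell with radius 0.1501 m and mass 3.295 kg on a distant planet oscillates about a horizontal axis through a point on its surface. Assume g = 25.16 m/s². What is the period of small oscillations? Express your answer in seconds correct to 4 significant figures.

I_cm = (2/3)mr² = 0.049491 kg·m². The pivot is at distance d = 0.1501 m from the centre of mass.
By the parallel-axis theorem, I = I_cm + md² = 0.049491 + 0.074236 = 0.12373 kg·m².
T = 2π√(I/(mgd)) = 2π√(0.12373/(3.295 × 25.16 × 0.1501)) = 0.6265 s.

0.6265 s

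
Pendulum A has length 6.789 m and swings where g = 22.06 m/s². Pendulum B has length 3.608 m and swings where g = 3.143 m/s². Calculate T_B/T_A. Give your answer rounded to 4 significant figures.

1.931

T = 2π√(L/g), so T_B/T_A = √((L_B/g_B)/(L_A/g_A)) = √((3.608/3.143)/(6.789/22.06)) = 1.931.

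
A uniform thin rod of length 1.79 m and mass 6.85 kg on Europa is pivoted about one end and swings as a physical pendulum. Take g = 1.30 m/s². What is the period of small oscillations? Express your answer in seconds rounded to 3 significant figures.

For a physical pendulum T = 2π√(I/(mgd)), with d = 0.8950 m from pivot to centre of mass.
I_cm = mL²/12 = 6.85 × 1.79²/12 = 1.829 kg·m²; I = I_cm + md² = 1.829 + 6.85 × 0.8950² = 7.316 kg·m².
T = 2π√(7.316/(6.85 × 1.30 × 0.8950)) = 6.02 s.

6.02 s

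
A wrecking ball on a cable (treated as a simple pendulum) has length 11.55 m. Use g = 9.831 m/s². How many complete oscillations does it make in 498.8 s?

73

T = 2π√(L/g) = 2π√(11.55/9.831) = 6.8104 s.
Number of complete oscillations = ⌊498.8/6.8104⌋ = ⌊73.241⌋ = 73.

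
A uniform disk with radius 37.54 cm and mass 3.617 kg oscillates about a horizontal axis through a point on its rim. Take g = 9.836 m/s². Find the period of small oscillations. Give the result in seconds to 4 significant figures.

I_cm = ½mr² = 0.25486 kg·m². The pivot is at distance d = 0.3754 m from the centre of mass.
By the parallel-axis theorem, I = I_cm + md² = 0.25486 + 0.50973 = 0.76459 kg·m².
T = 2π√(I/(mgd)) = 2π√(0.76459/(3.617 × 9.836 × 0.3754)) = 1.503 s.

1.503 s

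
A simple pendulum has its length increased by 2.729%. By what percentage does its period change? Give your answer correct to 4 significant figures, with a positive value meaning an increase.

T ∝ √L, so T'/T = √(1.0273) = 1.0136.
Percentage change in T = (1.0136 − 1) × 100% = 1.355%.

1.355%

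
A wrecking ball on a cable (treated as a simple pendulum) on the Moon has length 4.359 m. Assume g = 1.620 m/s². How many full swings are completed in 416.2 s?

T = 2π√(L/g) = 2π√(4.359/1.620) = 10.307 s.
Number of complete oscillations = ⌊416.2/10.307⌋ = ⌊40.382⌋ = 40.

40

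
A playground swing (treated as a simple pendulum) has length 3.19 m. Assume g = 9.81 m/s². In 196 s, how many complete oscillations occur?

54

T = 2π√(L/g) = 2π√(3.19/9.81) = 3.583 s.
Number of complete oscillations = ⌊196/3.583⌋ = ⌊54.70⌋ = 54.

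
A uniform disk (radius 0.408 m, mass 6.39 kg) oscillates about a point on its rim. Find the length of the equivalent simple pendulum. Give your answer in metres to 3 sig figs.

0.612 m

The equivalent simple-pendulum length is L_eq = I/(md), where I is about the pivot and d = 0.4080 m.
I_cm = ½mR² = 0.5319 kg·m², so I = I_cm + md² = 0.5319 + 1.064 = 1.596 kg·m².
L_eq = 1.596/(6.39 × 0.4080) = 0.612 m.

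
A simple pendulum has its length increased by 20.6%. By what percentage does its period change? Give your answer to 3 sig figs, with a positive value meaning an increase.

T ∝ √L, so T'/T = √(1.206) = 1.098.
Percentage change in T = (1.098 − 1) × 100% = 9.82%.

9.82%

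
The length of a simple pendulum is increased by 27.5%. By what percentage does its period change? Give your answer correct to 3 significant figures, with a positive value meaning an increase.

T ∝ √L, so T'/T = √(1.275) = 1.129.
Percentage change in T = (1.129 − 1) × 100% = 12.9%.

12.9%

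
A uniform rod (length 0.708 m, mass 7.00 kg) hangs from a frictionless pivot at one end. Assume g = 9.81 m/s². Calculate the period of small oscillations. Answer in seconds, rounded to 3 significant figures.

For a physical pendulum T = 2π√(I/(mgd)), with d = 0.3540 m from pivot to centre of mass.
I_cm = mL²/12 = 7.00 × 0.708²/12 = 0.2924 kg·m²; I = I_cm + md² = 0.2924 + 7.00 × 0.3540² = 1.170 kg·m².
T = 2π√(1.170/(7.00 × 9.81 × 0.3540)) = 1.38 s.

1.38 s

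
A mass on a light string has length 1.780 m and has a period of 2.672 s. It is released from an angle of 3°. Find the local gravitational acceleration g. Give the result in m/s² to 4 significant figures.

From T = 2π√(L/g), g = 4π²L/T² = 4π² × 1.780/2.6720² = 9.843 m/s².

9.843 m/s²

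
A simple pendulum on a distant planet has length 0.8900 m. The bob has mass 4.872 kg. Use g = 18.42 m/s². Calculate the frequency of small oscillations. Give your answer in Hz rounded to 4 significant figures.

T = 2π√(L/g) = 2π√(0.8900/18.42) = 1.3811 s, so f = 1/T = 0.7241 Hz.

0.7241 Hz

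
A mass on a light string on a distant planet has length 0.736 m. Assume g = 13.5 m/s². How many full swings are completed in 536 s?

T = 2π√(L/g) = 2π√(0.736/13.5) = 1.467 s.
Number of complete oscillations = ⌊536/1.467⌋ = ⌊365.4⌋ = 365.

365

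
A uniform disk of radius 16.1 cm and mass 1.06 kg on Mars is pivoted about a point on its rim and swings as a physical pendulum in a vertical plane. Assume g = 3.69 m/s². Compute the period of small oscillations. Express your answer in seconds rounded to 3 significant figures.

1.61 s

I_cm = ½mr² = 0.01374 kg·m². The pivot is at distance d = 0.161 m from the centre of mass.
By the parallel-axis theorem, I = I_cm + md² = 0.01374 + 0.02748 = 0.04121 kg·m².
T = 2π√(I/(mgd)) = 2π√(0.04121/(1.06 × 3.69 × 0.161)) = 1.61 s.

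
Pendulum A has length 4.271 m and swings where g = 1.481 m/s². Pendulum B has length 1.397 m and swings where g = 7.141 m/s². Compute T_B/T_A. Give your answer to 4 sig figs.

0.2605

T = 2π√(L/g), so T_B/T_A = √((L_B/g_B)/(L_A/g_A)) = √((1.397/7.141)/(4.271/1.481)) = 0.2605.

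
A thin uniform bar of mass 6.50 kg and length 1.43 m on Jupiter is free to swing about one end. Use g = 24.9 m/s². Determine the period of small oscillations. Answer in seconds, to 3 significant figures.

1.23 s

For a physical pendulum T = 2π√(I/(mgd)), with d = 0.7150 m from pivot to centre of mass.
I_cm = mL²/12 = 6.50 × 1.43²/12 = 1.108 kg·m²; I = I_cm + md² = 1.108 + 6.50 × 0.7150² = 4.431 kg·m².
T = 2π√(4.431/(6.50 × 24.9 × 0.7150)) = 1.23 s.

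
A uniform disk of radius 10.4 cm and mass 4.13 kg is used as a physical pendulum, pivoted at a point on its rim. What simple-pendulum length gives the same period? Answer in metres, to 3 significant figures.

The equivalent simple-pendulum length is L_eq = I/(md), where I is about the pivot and d = 0.1040 m.
I_cm = ½mR² = 0.02234 kg·m², so I = I_cm + md² = 0.02234 + 0.04467 = 0.06701 kg·m².
L_eq = 0.06701/(4.13 × 0.1040) = 0.156 m.

0.156 m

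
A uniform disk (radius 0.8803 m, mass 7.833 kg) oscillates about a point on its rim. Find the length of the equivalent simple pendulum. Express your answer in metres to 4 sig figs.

The equivalent simple-pendulum length is L_eq = I/(md), where I is about the pivot and d = 0.88030 m.
I_cm = ½mR² = 3.0350 kg·m², so I = I_cm + md² = 3.0350 + 6.0700 = 9.1050 kg·m².
L_eq = 9.1050/(7.833 × 0.88030) = 1.320 m.

1.320 m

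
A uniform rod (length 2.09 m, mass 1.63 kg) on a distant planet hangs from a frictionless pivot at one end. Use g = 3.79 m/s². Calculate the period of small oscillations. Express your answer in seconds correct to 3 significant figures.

For a physical pendulum T = 2π√(I/(mgd)), with d = 1.045 m from pivot to centre of mass.
I_cm = mL²/12 = 1.63 × 2.09²/12 = 0.5933 kg·m²; I = I_cm + md² = 0.5933 + 1.63 × 1.045² = 2.373 kg·m².
T = 2π√(2.373/(1.63 × 3.79 × 1.045)) = 3.81 s.

3.81 s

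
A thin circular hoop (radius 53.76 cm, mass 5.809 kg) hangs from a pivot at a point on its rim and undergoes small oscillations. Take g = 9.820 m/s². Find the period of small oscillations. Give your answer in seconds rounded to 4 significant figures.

2.079 s

I_cm = mr² = 1.6789 kg·m². The pivot is at distance d = 0.5376 m from the centre of mass.
By the parallel-axis theorem, I = I_cm + md² = 1.6789 + 1.6789 = 3.3578 kg·m².
T = 2π√(I/(mgd)) = 2π√(3.3578/(5.809 × 9.820 × 0.5376)) = 2.079 s.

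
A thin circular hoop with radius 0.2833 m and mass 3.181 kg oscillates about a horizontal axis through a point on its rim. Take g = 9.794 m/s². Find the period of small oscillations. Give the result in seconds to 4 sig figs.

1.511 s

I_cm = mr² = 0.25530 kg·m². The pivot is at distance d = 0.2833 m from the centre of mass.
By the parallel-axis theorem, I = I_cm + md² = 0.25530 + 0.25530 = 0.51061 kg·m².
T = 2π√(I/(mgd)) = 2π√(0.51061/(3.181 × 9.794 × 0.2833)) = 1.511 s.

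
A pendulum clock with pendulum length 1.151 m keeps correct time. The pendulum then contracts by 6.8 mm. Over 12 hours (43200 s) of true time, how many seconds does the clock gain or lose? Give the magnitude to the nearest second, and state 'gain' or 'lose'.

gain 128 s

T ∝ √L, so T'/T = √(1.14420/1.151) = 0.997042.
In 43200 s of true time the clock registers 43200/0.997042 = 43328.2 s, so it gains 128 s.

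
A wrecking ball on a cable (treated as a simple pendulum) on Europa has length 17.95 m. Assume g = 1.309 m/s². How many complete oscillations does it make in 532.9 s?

T = 2π√(L/g) = 2π√(17.95/1.309) = 23.267 s.
Number of complete oscillations = ⌊532.9/23.267⌋ = ⌊22.904⌋ = 22.

22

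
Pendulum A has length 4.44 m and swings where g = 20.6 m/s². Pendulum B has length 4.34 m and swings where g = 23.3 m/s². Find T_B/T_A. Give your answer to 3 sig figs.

0.930

T = 2π√(L/g), so T_B/T_A = √((L_B/g_B)/(L_A/g_A)) = √((4.34/23.3)/(4.44/20.6)) = 0.930.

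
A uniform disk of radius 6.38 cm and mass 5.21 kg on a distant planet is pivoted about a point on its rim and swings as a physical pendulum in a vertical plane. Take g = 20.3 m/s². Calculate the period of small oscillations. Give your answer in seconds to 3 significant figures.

0.431 s

I_cm = ½mr² = 0.01060 kg·m². The pivot is at distance d = 0.0638 m from the centre of mass.
By the parallel-axis theorem, I = I_cm + md² = 0.01060 + 0.02121 = 0.03181 kg·m².
T = 2π√(I/(mgd)) = 2π√(0.03181/(5.21 × 20.3 × 0.0638)) = 0.431 s.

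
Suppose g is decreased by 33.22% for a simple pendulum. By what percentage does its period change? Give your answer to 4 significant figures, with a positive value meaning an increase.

T ∝ 1/√g, so T'/T = 1/√(0.66780) = 1.2237.
Percentage change in T = (1.2237 − 1) × 100% = 22.37%.

22.37%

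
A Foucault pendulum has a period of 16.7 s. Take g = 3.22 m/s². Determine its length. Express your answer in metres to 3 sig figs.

From T = 2π√(L/g), L = gT²/(4π²) = 3.22 × 16.70²/(4π²) = 22.7 m.

22.7 m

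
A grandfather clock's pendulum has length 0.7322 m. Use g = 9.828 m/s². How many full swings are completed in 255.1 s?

T = 2π√(L/g) = 2π√(0.7322/9.828) = 1.7150 s.
Number of complete oscillations = ⌊255.1/1.7150⌋ = ⌊148.75⌋ = 148.

148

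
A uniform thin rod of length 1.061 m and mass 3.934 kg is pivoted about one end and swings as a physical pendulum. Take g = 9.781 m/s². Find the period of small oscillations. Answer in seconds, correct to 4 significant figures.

1.690 s

For a physical pendulum T = 2π√(I/(mgd)), with d = 0.53050 m from pivot to centre of mass.
I_cm = mL²/12 = 3.934 × 1.061²/12 = 0.36905 kg·m²; I = I_cm + md² = 0.36905 + 3.934 × 0.53050² = 1.4762 kg·m².
T = 2π√(1.4762/(3.934 × 9.781 × 0.53050)) = 1.690 s.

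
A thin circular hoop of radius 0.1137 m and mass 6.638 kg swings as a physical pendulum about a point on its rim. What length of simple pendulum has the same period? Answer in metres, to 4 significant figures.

The equivalent simple-pendulum length is L_eq = I/(md), where I is about the pivot and d = 0.11370 m.
I_cm = mR² = 0.085814 kg·m², so I = I_cm + md² = 0.085814 + 0.085814 = 0.17163 kg·m².
L_eq = 0.17163/(6.638 × 0.11370) = 0.2274 m.

0.2274 m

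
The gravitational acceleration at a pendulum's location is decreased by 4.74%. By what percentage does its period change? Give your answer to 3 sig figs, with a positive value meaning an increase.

2.46%

T ∝ 1/√g, so T'/T = 1/√(0.9526) = 1.025.
Percentage change in T = (1.025 − 1) × 100% = 2.46%.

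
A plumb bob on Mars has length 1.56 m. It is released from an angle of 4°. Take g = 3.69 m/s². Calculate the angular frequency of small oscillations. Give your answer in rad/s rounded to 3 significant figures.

ω = √(g/L) = √(3.69/1.56) = 1.54 rad/s.

1.54 rad/s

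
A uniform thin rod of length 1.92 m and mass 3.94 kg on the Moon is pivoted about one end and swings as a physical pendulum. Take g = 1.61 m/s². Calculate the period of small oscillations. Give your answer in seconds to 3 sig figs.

For a physical pendulum T = 2π√(I/(mgd)), with d = 0.9600 m from pivot to centre of mass.
I_cm = mL²/12 = 3.94 × 1.92²/12 = 1.210 kg·m²; I = I_cm + md² = 1.210 + 3.94 × 0.9600² = 4.841 kg·m².
T = 2π√(4.841/(3.94 × 1.61 × 0.9600)) = 5.60 s.

5.60 s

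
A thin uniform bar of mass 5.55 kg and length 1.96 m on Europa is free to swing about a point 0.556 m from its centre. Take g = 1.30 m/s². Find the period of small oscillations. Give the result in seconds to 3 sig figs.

5.86 s

For a physical pendulum T = 2π√(I/(mgd)), with d = 0.5560 m from pivot to centre of mass.
I_cm = mL²/12 = 5.55 × 1.96²/12 = 1.777 kg·m²; I = I_cm + md² = 1.777 + 5.55 × 0.5560² = 3.492 kg·m².
T = 2π√(3.492/(5.55 × 1.30 × 0.5560)) = 5.86 s.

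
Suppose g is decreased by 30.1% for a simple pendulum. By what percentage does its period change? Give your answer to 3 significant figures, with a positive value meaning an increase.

19.6%

T ∝ 1/√g, so T'/T = 1/√(0.6990) = 1.196.
Percentage change in T = (1.196 − 1) × 100% = 19.6%.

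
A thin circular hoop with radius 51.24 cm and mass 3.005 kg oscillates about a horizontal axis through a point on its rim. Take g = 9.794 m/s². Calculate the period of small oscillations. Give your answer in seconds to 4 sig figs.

I_cm = mr² = 0.78897 kg·m². The pivot is at distance d = 0.5124 m from the centre of mass.
By the parallel-axis theorem, I = I_cm + md² = 0.78897 + 0.78897 = 1.5779 kg·m².
T = 2π√(I/(mgd)) = 2π√(1.5779/(3.005 × 9.794 × 0.5124)) = 2.032 s.

2.032 s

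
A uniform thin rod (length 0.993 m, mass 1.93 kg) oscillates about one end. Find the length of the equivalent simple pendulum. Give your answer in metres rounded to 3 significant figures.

The equivalent simple-pendulum length is L_eq = I/(md), where I is about the pivot and d = 0.4965 m.
I_cm = (1/12)mL² = 0.1586 kg·m², so I = I_cm + md² = 0.1586 + 0.4758 = 0.6344 kg·m².
L_eq = 0.6344/(1.93 × 0.4965) = 0.662 m.

0.662 m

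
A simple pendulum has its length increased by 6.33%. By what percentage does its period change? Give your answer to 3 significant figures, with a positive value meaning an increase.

3.12%

T ∝ √L, so T'/T = √(1.063) = 1.031.
Percentage change in T = (1.031 − 1) × 100% = 3.12%.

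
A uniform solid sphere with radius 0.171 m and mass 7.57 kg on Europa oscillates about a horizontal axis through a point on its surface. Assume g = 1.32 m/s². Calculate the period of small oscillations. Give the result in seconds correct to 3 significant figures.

I_cm = (2/5)mr² = 0.08854 kg·m². The pivot is at distance d = 0.171 m from the centre of mass.
By the parallel-axis theorem, I = I_cm + md² = 0.08854 + 0.2214 = 0.3099 kg·m².
T = 2π√(I/(mgd)) = 2π√(0.3099/(7.57 × 1.32 × 0.171)) = 2.68 s.

2.68 s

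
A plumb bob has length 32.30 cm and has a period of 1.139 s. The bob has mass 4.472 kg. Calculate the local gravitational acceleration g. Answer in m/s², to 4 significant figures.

From T = 2π√(L/g), g = 4π²L/T² = 4π² × 0.3230/1.1390² = 9.829 m/s².

9.829 m/s²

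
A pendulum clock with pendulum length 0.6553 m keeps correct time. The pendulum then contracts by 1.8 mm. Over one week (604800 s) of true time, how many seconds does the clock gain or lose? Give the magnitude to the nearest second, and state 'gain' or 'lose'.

T ∝ √L, so T'/T = √(0.65350/0.6553) = 0.998626.
In 604800 s of true time the clock registers 604800/0.998626 = 605632.4 s, so it gains 832 s.

gain 832 s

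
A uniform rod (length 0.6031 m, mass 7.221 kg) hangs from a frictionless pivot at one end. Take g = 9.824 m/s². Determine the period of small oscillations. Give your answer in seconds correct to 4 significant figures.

1.271 s

For a physical pendulum T = 2π√(I/(mgd)), with d = 0.30155 m from pivot to centre of mass.
I_cm = mL²/12 = 7.221 × 0.6031²/12 = 0.21887 kg·m²; I = I_cm + md² = 0.21887 + 7.221 × 0.30155² = 0.87550 kg·m².
T = 2π√(0.87550/(7.221 × 9.824 × 0.30155)) = 1.271 s.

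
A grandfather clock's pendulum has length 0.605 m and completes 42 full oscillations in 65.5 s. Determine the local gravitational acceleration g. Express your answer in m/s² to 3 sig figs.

9.82 m/s²

T = 65.5/42 = 1.560 s.
From T = 2π√(L/g), g = 4π²L/T² = 4π² × 0.605/1.560² = 9.82 m/s².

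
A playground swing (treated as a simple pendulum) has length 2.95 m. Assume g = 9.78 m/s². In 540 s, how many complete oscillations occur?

156

T = 2π√(L/g) = 2π√(2.95/9.78) = 3.451 s.
Number of complete oscillations = ⌊540/3.451⌋ = ⌊156.5⌋ = 156.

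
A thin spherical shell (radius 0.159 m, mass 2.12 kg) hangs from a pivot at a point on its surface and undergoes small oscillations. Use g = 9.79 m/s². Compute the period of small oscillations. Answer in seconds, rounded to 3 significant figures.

I_cm = (2/3)mr² = 0.03573 kg·m². The pivot is at distance d = 0.159 m from the centre of mass.
By the parallel-axis theorem, I = I_cm + md² = 0.03573 + 0.05360 = 0.08933 kg·m².
T = 2π√(I/(mgd)) = 2π√(0.08933/(2.12 × 9.79 × 0.159)) = 1.03 s.

1.03 s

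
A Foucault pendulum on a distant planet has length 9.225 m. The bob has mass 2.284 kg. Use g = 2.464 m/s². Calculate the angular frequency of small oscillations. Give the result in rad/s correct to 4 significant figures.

ω = √(g/L) = √(2.464/9.225) = 0.5168 rad/s.

0.5168 rad/s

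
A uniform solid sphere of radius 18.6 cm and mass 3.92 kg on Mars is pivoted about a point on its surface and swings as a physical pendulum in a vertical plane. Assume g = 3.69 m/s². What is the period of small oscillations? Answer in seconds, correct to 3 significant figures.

1.67 s

I_cm = (2/5)mr² = 0.05425 kg·m². The pivot is at distance d = 0.186 m from the centre of mass.
By the parallel-axis theorem, I = I_cm + md² = 0.05425 + 0.1356 = 0.1899 kg·m².
T = 2π√(I/(mgd)) = 2π√(0.1899/(3.92 × 3.69 × 0.186)) = 1.67 s.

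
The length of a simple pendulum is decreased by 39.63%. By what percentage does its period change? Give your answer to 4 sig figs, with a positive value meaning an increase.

T ∝ √L, so T'/T = √(0.60370) = 0.77698.
Percentage change in T = (0.77698 − 1) × 100% = -22.30%.

-22.30%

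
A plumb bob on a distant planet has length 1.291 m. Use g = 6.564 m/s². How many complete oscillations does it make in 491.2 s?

176

T = 2π√(L/g) = 2π√(1.291/6.564) = 2.7865 s.
Number of complete oscillations = ⌊491.2/2.7865⌋ = ⌊176.28⌋ = 176.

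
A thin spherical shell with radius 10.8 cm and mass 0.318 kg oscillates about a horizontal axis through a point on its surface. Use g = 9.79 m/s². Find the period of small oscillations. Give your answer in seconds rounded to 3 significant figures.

0.852 s

I_cm = (2/3)mr² = 0.002473 kg·m². The pivot is at distance d = 0.108 m from the centre of mass.
By the parallel-axis theorem, I = I_cm + md² = 0.002473 + 0.003709 = 0.006182 kg·m².
T = 2π√(I/(mgd)) = 2π√(0.006182/(0.318 × 9.79 × 0.108)) = 0.852 s.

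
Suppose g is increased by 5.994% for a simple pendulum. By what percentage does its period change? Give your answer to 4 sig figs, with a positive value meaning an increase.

-2.869%

T ∝ 1/√g, so T'/T = 1/√(1.0599) = 0.97131.
Percentage change in T = (0.97131 − 1) × 100% = -2.869%.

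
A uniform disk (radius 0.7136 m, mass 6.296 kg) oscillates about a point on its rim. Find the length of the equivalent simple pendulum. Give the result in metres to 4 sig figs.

The equivalent simple-pendulum length is L_eq = I/(md), where I is about the pivot and d = 0.71360 m.
I_cm = ½mR² = 1.6030 kg·m², so I = I_cm + md² = 1.6030 + 3.2061 = 4.8091 kg·m².
L_eq = 4.8091/(6.296 × 0.71360) = 1.070 m.

1.070 m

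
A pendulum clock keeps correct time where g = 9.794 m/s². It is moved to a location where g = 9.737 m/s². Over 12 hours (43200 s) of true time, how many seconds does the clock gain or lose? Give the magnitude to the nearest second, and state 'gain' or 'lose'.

lose 126 s

The clock's period scales as T ∝ 1/√g, so T'/T = √(9.794/9.737) = 1.00292.
In 43200 s of true time the clock registers 43200/1.00292 = 43074.1 s, so it loses 126 s.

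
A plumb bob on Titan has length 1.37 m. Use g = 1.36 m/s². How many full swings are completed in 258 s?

T = 2π√(L/g) = 2π√(1.37/1.36) = 6.306 s.
Number of complete oscillations = ⌊258/6.306⌋ = ⌊40.91⌋ = 40.

40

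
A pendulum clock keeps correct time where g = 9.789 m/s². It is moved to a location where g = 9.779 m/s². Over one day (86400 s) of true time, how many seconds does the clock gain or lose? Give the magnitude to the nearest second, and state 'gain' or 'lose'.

The clock's period scales as T ∝ 1/√g, so T'/T = √(9.789/9.779) = 1.00051.
In 86400 s of true time the clock registers 86400/1.00051 = 86355.9 s, so it loses 44 s.

lose 44 s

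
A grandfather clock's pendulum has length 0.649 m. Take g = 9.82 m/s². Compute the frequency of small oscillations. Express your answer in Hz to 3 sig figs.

0.619 Hz

T = 2π√(L/g) = 2π√(0.649/9.82) = 1.615 s, so f = 1/T = 0.619 Hz.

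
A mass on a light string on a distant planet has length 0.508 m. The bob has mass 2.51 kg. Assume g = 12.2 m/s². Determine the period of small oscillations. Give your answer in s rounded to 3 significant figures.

1.28 s

T = 2π√(L/g) = 2π√(0.508/12.2) = 2π × 0.2041 = 1.28 s.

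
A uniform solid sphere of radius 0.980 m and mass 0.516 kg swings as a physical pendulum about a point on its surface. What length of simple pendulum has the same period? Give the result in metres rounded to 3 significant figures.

The equivalent simple-pendulum length is L_eq = I/(md), where I is about the pivot and d = 0.9800 m.
I_cm = (2/5)mR² = 0.1982 kg·m², so I = I_cm + md² = 0.1982 + 0.4956 = 0.6938 kg·m².
L_eq = 0.6938/(0.516 × 0.9800) = 1.37 m.

1.37 m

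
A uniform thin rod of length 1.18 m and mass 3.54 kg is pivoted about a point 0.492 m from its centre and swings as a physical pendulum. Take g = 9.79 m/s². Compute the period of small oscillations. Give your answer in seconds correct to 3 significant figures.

1.71 s

For a physical pendulum T = 2π√(I/(mgd)), with d = 0.4920 m from pivot to centre of mass.
I_cm = mL²/12 = 3.54 × 1.18²/12 = 0.4108 kg·m²; I = I_cm + md² = 0.4108 + 3.54 × 0.4920² = 1.268 kg·m².
T = 2π√(1.268/(3.54 × 9.79 × 0.4920)) = 1.71 s.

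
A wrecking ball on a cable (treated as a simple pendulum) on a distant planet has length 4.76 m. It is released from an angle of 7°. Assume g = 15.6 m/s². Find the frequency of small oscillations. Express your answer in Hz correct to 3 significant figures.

0.288 Hz

T = 2π√(L/g) = 2π√(4.76/15.6) = 3.471 s, so f = 1/T = 0.288 Hz.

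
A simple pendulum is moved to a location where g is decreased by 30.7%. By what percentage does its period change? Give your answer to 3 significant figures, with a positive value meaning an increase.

20.1%

T ∝ 1/√g, so T'/T = 1/√(0.6930) = 1.201.
Percentage change in T = (1.201 − 1) × 100% = 20.1%.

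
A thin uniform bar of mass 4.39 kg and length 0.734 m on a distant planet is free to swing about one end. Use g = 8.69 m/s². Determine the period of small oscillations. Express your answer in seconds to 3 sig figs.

1.49 s

For a physical pendulum T = 2π√(I/(mgd)), with d = 0.3670 m from pivot to centre of mass.
I_cm = mL²/12 = 4.39 × 0.734²/12 = 0.1971 kg·m²; I = I_cm + md² = 0.1971 + 4.39 × 0.3670² = 0.7884 kg·m².
T = 2π√(0.7884/(4.39 × 8.69 × 0.3670)) = 1.49 s.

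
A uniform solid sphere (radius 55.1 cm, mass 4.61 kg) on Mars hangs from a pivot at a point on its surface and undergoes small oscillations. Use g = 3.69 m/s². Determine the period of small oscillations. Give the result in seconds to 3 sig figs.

I_cm = (2/5)mr² = 0.5598 kg·m². The pivot is at distance d = 0.551 m from the centre of mass.
By the parallel-axis theorem, I = I_cm + md² = 0.5598 + 1.400 = 1.959 kg·m².
T = 2π√(I/(mgd)) = 2π√(1.959/(4.61 × 3.69 × 0.551)) = 2.87 s.

2.87 s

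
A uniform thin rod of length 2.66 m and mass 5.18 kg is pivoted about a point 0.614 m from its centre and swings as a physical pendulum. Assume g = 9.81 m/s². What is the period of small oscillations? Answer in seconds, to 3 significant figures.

2.52 s

For a physical pendulum T = 2π√(I/(mgd)), with d = 0.6140 m from pivot to centre of mass.
I_cm = mL²/12 = 5.18 × 2.66²/12 = 3.054 kg·m²; I = I_cm + md² = 3.054 + 5.18 × 0.6140² = 5.007 kg·m².
T = 2π√(5.007/(5.18 × 9.81 × 0.6140)) = 2.52 s.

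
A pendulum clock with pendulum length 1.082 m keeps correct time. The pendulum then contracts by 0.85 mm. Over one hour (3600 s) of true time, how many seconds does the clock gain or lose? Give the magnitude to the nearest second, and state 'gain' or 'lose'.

T ∝ √L, so T'/T = √(1.08115/1.082) = 0.999607.
In 3600 s of true time the clock registers 3600/0.999607 = 3601.4 s, so it gains 1 s.

gain 1 s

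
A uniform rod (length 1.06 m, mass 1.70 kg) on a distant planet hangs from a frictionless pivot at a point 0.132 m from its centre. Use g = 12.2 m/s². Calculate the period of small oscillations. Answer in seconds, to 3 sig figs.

1.65 s

For a physical pendulum T = 2π√(I/(mgd)), with d = 0.1320 m from pivot to centre of mass.
I_cm = mL²/12 = 1.70 × 1.06²/12 = 0.1592 kg·m²; I = I_cm + md² = 0.1592 + 1.70 × 0.1320² = 0.1888 kg·m².
T = 2π√(0.1888/(1.70 × 12.2 × 0.1320)) = 1.65 s.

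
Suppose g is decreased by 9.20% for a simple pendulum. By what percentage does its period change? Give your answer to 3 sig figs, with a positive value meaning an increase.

T ∝ 1/√g, so T'/T = 1/√(0.9080) = 1.049.
Percentage change in T = (1.049 − 1) × 100% = 4.94%.

4.94%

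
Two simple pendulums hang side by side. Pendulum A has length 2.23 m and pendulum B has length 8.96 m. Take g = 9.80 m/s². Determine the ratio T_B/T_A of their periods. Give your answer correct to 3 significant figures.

T ∝ √L, so T_B/T_A = √(L_B/L_A) = √(8.96/2.23) = 2.00.

2.00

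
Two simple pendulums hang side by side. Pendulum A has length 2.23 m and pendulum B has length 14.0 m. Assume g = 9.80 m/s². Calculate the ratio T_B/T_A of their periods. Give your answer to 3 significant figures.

T ∝ √L, so T_B/T_A = √(L_B/L_A) = √(14.0/2.23) = 2.51.

2.51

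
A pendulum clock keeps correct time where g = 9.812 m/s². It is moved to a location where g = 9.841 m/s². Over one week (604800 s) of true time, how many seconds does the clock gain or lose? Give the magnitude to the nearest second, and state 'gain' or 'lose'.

gain 893 s

The clock's period scales as T ∝ 1/√g, so T'/T = √(9.812/9.841) = 0.998525.
In 604800 s of true time the clock registers 604800/0.998525 = 605693.1 s, so it gains 893 s.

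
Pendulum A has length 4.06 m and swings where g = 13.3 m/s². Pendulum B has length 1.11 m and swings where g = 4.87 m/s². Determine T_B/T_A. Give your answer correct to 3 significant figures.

0.864

T = 2π√(L/g), so T_B/T_A = √((L_B/g_B)/(L_A/g_A)) = √((1.11/4.87)/(4.06/13.3)) = 0.864.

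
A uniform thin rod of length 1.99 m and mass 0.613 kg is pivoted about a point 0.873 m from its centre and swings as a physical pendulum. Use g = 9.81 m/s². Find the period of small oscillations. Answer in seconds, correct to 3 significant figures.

2.24 s

For a physical pendulum T = 2π√(I/(mgd)), with d = 0.8730 m from pivot to centre of mass.
I_cm = mL²/12 = 0.613 × 1.99²/12 = 0.2023 kg·m²; I = I_cm + md² = 0.2023 + 0.613 × 0.8730² = 0.6695 kg·m².
T = 2π√(0.6695/(0.613 × 9.81 × 0.8730)) = 2.24 s.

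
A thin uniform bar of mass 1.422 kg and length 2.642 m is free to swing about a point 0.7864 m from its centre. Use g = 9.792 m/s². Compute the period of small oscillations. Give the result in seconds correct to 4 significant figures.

2.480 s

For a physical pendulum T = 2π√(I/(mgd)), with d = 0.78640 m from pivot to centre of mass.
I_cm = mL²/12 = 1.422 × 2.642²/12 = 0.82715 kg·m²; I = I_cm + md² = 0.82715 + 1.422 × 0.78640² = 1.7065 kg·m².
T = 2π√(1.7065/(1.422 × 9.792 × 0.78640)) = 2.480 s.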